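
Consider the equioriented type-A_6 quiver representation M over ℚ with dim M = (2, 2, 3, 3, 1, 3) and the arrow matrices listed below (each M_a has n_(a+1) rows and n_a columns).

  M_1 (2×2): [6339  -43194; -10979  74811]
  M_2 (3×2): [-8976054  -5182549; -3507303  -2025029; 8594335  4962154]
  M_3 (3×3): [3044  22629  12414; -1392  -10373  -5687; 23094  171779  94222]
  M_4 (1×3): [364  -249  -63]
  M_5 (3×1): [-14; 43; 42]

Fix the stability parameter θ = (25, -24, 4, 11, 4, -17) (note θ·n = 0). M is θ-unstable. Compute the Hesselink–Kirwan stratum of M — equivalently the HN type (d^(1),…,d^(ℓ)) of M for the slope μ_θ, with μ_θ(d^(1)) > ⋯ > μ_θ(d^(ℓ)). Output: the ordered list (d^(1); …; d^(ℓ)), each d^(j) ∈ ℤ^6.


Interval decomposition of M: I[1,4], I[1,6], I[3,4], I[6,6]^2.
HN type (ℓ=4): μ^(1)=11; μ^(2)=4; μ^(3)=1/2; μ^(4)=-17

((0, 0, 0, 2, 0, 0); (0, 0, 2, 0, 0, 0); (2, 2, 1, 1, 1, 1); (0, 0, 0, 0, 0, 2))


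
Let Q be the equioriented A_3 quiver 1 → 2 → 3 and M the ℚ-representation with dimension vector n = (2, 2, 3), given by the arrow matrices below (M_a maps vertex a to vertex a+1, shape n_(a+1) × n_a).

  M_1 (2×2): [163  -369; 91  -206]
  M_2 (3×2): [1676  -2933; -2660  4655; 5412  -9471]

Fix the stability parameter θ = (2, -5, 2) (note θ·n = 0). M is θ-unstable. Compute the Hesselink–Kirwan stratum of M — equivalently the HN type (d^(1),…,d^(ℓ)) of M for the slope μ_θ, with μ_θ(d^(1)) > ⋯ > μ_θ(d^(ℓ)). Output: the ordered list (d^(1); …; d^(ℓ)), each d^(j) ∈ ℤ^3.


Via rank(M_{q-1}∘⋯∘M_p): M ≅ I[1,2], I[1,3], I[3,3]^2.
μ_θ-semistable layers: μ^(1)=2; μ^(2)=-3/2

((0, 0, 3); (2, 2, 0))


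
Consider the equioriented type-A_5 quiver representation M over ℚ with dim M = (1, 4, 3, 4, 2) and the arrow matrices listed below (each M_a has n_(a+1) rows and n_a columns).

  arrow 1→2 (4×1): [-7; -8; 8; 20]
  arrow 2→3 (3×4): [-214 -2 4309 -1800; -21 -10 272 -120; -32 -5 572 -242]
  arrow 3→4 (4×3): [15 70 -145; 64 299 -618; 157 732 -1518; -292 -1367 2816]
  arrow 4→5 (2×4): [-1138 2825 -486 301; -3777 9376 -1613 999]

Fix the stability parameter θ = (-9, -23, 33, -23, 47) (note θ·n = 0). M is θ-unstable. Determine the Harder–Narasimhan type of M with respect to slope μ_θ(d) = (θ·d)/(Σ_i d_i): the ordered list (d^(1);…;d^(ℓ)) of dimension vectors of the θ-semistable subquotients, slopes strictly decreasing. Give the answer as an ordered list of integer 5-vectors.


Barcode: M ≅ I[1,5], I[2,2], I[2,4]^2, I[4,5]. HN layers by μ_θ (4 steps, strictly decreasing):
  μ^(1)=47; μ^(2)=5; μ^(3)=-16; μ^(4)=-23

((0, 0, 0, 0, 2); (0, 0, 3, 3, 0); (1, 1, 0, 0, 0); (0, 3, 0, 1, 0))


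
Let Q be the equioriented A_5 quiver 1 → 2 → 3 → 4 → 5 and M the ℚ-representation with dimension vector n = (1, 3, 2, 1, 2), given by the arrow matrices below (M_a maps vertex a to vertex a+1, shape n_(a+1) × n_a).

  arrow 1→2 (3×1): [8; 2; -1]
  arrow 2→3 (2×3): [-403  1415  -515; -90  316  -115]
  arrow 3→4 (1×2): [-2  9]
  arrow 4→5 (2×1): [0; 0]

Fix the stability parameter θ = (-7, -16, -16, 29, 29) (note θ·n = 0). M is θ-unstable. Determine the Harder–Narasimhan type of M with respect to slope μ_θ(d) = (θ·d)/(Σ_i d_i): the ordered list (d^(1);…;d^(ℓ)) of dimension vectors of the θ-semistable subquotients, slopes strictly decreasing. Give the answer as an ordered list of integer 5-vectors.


Interval decomposition of M: I[1,4], I[2,2], I[2,3], I[5,5]^2.
HN type (ℓ=3): μ^(1)=29; μ^(2)=-13; μ^(3)=-16

((0, 0, 0, 1, 2); (1, 1, 1, 0, 0); (0, 2, 1, 0, 0))


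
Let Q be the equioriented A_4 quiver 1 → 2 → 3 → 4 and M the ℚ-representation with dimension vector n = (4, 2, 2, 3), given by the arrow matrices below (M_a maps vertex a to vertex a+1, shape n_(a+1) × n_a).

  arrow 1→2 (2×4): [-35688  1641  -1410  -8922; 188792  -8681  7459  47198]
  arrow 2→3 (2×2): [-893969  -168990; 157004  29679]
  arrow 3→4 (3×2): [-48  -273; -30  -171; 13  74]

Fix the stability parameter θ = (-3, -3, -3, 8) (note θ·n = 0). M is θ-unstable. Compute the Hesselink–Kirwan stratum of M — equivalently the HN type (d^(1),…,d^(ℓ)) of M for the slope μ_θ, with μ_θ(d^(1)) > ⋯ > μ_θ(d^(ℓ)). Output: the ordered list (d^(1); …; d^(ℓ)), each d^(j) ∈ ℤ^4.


Barcode: M ≅ I[1,1]^2, I[1,4]^2, I[4,4]. HN layers by μ_θ (2 steps, strictly decreasing):
  μ^(1)=8; μ^(2)=-3

((0, 0, 0, 3); (4, 2, 2, 0))


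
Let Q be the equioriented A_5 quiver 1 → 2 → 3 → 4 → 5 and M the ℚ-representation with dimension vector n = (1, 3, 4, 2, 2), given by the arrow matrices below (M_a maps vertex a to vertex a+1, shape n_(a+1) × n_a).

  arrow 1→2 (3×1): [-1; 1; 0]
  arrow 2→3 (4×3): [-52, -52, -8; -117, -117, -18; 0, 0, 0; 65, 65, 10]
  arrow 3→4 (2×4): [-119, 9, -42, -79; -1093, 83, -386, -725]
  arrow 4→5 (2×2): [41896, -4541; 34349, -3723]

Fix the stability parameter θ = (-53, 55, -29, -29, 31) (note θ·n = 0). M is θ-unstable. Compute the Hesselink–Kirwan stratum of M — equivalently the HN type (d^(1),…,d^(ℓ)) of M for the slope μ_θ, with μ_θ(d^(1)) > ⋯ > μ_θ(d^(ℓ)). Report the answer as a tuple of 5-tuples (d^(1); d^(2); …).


Barcode: M ≅ I[1,2], I[2,2], I[2,3], I[3,3], I[3,5]^2. HN layers by μ_θ (5 steps, strictly decreasing):
  μ^(1)=55; μ^(2)=31; μ^(3)=13; μ^(4)=-29; μ^(5)=-53

((0, 2, 0, 0, 0); (0, 0, 0, 0, 2); (0, 1, 1, 0, 0); (0, 0, 3, 2, 0); (1, 0, 0, 0, 0))


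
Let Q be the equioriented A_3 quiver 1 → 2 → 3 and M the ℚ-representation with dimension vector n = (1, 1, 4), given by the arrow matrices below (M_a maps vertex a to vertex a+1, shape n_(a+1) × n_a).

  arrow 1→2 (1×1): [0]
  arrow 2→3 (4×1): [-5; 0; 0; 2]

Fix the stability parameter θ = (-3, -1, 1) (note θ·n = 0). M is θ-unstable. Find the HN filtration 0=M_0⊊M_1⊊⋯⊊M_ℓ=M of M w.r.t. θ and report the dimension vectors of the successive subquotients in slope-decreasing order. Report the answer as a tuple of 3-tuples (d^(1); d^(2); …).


Interval decomposition of M: I[1,1], I[2,3], I[3,3]^3.
HN type (ℓ=3): μ^(1)=1; μ^(2)=-1; μ^(3)=-3

((0, 0, 4); (0, 1, 0); (1, 0, 0))


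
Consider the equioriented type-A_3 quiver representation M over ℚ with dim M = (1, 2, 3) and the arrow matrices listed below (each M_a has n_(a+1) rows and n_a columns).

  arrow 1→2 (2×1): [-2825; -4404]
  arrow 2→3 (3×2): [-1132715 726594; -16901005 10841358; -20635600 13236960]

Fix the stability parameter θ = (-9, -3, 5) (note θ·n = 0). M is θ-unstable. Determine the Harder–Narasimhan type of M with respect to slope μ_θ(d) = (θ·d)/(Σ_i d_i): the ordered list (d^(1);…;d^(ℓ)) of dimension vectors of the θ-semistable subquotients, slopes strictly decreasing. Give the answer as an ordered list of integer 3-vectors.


Barcode: M ≅ I[1,3], I[2,2], I[3,3]^2. HN layers by μ_θ (3 steps, strictly decreasing):
  μ^(1)=5; μ^(2)=-3; μ^(3)=-9

((0, 0, 3); (0, 2, 0); (1, 0, 0))


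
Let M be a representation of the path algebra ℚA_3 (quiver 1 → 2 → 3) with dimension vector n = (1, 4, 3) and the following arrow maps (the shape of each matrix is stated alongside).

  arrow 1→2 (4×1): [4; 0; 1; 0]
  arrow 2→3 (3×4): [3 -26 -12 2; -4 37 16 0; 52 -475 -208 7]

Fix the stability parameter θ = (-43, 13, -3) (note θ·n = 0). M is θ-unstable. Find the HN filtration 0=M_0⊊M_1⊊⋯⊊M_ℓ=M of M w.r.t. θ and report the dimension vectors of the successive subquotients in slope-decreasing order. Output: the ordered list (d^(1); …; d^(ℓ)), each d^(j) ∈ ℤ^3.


Via rank(M_{q-1}∘⋯∘M_p): M ≅ I[1,2], I[2,3]^3.
μ_θ-semistable layers: μ^(1)=13; μ^(2)=5; μ^(3)=-43

((0, 1, 0); (0, 3, 3); (1, 0, 0))


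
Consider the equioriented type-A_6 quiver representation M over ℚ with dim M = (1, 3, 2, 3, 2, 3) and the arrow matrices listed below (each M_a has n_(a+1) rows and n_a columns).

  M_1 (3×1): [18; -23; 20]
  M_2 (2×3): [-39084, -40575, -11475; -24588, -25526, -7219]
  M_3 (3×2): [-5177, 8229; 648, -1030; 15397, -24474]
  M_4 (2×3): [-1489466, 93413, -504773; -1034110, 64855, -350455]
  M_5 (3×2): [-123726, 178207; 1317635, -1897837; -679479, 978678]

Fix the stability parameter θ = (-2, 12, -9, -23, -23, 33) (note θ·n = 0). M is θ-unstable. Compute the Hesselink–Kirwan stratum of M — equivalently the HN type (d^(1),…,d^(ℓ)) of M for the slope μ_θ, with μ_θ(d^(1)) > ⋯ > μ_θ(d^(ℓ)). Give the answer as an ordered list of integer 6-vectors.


Via rank(M_{q-1}∘⋯∘M_p): M ≅ I[1,6], I[2,2], I[2,4], I[4,4], I[5,6], I[6,6].
μ_θ-semistable layers: μ^(1)=33; μ^(2)=12; μ^(3)=-20/3; μ^(4)=-9; μ^(5)=-23

((0, 0, 0, 0, 0, 3); (0, 1, 0, 0, 0, 0); (0, 1, 1, 1, 0, 0); (1, 1, 1, 1, 1, 0); (0, 0, 0, 1, 1, 0))


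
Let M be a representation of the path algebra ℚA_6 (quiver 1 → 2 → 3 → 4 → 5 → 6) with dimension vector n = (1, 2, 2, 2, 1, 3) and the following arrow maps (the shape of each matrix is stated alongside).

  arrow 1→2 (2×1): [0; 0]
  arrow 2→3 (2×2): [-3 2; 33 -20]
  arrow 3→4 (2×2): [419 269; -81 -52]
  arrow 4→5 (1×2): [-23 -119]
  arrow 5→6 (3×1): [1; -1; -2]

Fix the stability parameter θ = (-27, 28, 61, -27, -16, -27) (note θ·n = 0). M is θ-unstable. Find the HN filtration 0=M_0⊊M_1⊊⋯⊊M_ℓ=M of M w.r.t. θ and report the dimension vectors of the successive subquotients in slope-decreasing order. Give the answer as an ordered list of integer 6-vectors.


Barcode: M ≅ I[1,1], I[2,4], I[2,6], I[6,6]^2. HN layers by μ_θ (3 steps, strictly decreasing):
  μ^(1)=62/3; μ^(2)=19/5; μ^(3)=-27

((0, 1, 1, 1, 0, 0); (0, 1, 1, 1, 1, 1); (1, 0, 0, 0, 0, 2))


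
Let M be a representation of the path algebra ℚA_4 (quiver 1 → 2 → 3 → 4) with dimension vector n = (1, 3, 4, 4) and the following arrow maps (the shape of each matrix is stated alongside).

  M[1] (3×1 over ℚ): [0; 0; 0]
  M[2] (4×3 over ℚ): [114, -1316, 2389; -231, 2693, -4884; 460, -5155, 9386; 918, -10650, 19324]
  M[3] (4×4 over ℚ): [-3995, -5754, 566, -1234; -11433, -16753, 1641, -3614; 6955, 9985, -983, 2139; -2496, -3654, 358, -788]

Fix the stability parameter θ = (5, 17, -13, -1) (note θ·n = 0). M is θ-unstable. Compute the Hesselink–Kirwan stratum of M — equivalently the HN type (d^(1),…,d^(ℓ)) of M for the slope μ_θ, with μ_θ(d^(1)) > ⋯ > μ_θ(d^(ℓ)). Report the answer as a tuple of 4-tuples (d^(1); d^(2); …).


Via rank(M_{q-1}∘⋯∘M_p): M ≅ I[1,1], I[2,3], I[2,4]^2, I[3,4], I[4,4].
μ_θ-semistable layers: μ^(1)=5; μ^(2)=2; μ^(3)=1; μ^(4)=-1; μ^(5)=-13

((1, 0, 0, 0); (0, 1, 1, 0); (0, 2, 2, 2); (0, 0, 0, 2); (0, 0, 1, 0))


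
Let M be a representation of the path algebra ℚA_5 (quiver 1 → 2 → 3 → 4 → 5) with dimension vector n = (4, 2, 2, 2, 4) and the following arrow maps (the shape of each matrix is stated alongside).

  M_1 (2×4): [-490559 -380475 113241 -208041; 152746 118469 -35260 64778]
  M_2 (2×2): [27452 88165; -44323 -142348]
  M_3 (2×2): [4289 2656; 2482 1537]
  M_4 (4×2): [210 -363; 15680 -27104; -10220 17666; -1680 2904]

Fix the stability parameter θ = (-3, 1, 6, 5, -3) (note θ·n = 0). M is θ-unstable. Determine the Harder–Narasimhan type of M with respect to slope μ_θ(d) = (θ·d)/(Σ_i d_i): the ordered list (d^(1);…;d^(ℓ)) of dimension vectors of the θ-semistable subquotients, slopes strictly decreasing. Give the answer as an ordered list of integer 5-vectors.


Interval decomposition of M: I[1,1]^2, I[1,4], I[1,5], I[5,5]^3.
HN type (ℓ=4): μ^(1)=11/2; μ^(2)=8/3; μ^(3)=1; μ^(4)=-3

((0, 0, 1, 1, 0); (0, 0, 1, 1, 1); (0, 2, 0, 0, 0); (4, 0, 0, 0, 3))


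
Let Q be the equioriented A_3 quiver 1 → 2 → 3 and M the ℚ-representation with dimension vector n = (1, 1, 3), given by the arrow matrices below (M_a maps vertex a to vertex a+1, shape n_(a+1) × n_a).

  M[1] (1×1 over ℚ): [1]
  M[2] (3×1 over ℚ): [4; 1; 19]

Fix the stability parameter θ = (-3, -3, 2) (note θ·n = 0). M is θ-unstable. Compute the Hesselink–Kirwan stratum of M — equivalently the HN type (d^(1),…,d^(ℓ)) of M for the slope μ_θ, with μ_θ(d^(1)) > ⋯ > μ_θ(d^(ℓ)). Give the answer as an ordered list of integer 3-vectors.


Interval decomposition of M: I[1,3], I[3,3]^2.
HN type (ℓ=2): μ^(1)=2; μ^(2)=-3

((0, 0, 3); (1, 1, 0))


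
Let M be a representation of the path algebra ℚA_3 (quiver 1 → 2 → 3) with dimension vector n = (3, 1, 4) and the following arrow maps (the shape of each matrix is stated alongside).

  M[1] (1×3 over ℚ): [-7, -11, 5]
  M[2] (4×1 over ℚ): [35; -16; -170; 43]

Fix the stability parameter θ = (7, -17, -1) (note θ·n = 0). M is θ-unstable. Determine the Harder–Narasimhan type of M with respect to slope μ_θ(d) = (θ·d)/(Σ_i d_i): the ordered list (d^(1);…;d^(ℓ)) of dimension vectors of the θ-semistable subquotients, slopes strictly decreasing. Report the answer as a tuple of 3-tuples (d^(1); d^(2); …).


Barcode: M ≅ I[1,1]^2, I[1,3], I[3,3]^3. HN layers by μ_θ (3 steps, strictly decreasing):
  μ^(1)=7; μ^(2)=-1; μ^(3)=-5

((2, 0, 0); (0, 0, 4); (1, 1, 0))


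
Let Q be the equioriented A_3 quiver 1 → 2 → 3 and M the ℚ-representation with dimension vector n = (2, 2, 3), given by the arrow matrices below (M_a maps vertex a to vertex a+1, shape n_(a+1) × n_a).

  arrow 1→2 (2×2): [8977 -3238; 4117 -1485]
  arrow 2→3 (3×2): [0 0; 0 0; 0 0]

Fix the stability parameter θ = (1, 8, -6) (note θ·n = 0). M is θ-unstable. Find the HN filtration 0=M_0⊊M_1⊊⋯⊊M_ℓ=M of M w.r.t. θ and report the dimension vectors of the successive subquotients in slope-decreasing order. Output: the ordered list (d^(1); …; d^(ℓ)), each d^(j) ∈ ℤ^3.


Interval decomposition of M: I[1,2]^2, I[3,3]^3.
HN type (ℓ=3): μ^(1)=8; μ^(2)=1; μ^(3)=-6

((0, 2, 0); (2, 0, 0); (0, 0, 3))


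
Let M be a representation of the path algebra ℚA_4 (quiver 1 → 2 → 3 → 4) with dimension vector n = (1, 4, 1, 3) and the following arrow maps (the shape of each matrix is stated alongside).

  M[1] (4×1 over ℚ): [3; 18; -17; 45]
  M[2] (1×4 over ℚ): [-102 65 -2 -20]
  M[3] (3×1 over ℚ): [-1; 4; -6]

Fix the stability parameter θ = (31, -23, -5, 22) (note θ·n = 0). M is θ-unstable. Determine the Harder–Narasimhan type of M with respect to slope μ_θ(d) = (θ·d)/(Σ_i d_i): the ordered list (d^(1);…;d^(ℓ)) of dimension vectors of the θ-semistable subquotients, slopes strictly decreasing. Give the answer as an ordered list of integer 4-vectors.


Barcode: M ≅ I[1,4], I[2,2]^3, I[4,4]^2. HN layers by μ_θ (3 steps, strictly decreasing):
  μ^(1)=22; μ^(2)=1; μ^(3)=-23

((0, 0, 0, 3); (1, 1, 1, 0); (0, 3, 0, 0))


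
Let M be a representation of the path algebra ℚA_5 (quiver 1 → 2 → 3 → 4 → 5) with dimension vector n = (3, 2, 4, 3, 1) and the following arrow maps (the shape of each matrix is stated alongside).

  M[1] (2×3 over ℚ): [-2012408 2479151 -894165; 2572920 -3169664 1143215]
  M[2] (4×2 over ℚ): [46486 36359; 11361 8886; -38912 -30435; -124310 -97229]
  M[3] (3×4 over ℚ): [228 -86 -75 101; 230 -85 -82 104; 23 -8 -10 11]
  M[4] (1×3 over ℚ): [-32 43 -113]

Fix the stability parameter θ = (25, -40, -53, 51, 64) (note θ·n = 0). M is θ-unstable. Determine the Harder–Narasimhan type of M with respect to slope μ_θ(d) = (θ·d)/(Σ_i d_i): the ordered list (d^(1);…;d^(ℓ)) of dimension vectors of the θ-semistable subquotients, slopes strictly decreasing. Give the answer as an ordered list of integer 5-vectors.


Interval decomposition of M: I[1,1], I[1,3], I[1,5], I[3,4]^2.
HN type (ℓ=5): μ^(1)=64; μ^(2)=51; μ^(3)=25; μ^(4)=-68/3; μ^(5)=-53

((0, 0, 0, 0, 1); (0, 0, 0, 3, 0); (1, 0, 0, 0, 0); (2, 2, 2, 0, 0); (0, 0, 2, 0, 0))


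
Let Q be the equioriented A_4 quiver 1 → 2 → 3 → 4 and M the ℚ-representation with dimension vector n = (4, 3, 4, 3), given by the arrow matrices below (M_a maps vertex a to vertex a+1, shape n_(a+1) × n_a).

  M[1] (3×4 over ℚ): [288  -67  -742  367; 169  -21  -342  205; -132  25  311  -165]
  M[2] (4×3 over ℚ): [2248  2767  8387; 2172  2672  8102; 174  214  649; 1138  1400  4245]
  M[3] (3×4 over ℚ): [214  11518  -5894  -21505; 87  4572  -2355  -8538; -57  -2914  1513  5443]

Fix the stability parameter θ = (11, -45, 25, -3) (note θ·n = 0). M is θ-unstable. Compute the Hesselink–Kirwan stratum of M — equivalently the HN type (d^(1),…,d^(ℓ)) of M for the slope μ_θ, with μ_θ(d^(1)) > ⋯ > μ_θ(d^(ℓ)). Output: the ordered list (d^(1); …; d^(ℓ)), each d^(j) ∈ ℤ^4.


Barcode: M ≅ I[1,1], I[1,2], I[1,4]^2, I[3,3], I[3,4]. HN layers by μ_θ (3 steps, strictly decreasing):
  μ^(1)=25; μ^(2)=11; μ^(3)=-17

((0, 0, 1, 0); (1, 0, 3, 3); (3, 3, 0, 0))


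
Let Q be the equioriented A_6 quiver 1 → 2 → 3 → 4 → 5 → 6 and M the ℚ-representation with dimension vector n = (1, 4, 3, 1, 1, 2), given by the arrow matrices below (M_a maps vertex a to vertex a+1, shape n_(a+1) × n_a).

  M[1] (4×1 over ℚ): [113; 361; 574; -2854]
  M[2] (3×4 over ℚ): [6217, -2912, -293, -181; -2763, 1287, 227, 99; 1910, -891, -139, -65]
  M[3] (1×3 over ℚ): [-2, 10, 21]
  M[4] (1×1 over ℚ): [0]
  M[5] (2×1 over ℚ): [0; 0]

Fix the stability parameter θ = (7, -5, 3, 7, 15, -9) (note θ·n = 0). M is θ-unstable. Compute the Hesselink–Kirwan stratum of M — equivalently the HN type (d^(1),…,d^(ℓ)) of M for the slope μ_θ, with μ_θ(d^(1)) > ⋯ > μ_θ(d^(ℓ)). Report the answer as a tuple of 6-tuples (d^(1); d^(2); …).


Interval decomposition of M: I[1,4], I[2,2], I[2,3]^2, I[5,5], I[6,6]^2.
HN type (ℓ=6): μ^(1)=15; μ^(2)=7; μ^(3)=3; μ^(4)=1; μ^(5)=-5; μ^(6)=-9

((0, 0, 0, 0, 1, 0); (0, 0, 0, 1, 0, 0); (0, 0, 3, 0, 0, 0); (1, 1, 0, 0, 0, 0); (0, 3, 0, 0, 0, 0); (0, 0, 0, 0, 0, 2))


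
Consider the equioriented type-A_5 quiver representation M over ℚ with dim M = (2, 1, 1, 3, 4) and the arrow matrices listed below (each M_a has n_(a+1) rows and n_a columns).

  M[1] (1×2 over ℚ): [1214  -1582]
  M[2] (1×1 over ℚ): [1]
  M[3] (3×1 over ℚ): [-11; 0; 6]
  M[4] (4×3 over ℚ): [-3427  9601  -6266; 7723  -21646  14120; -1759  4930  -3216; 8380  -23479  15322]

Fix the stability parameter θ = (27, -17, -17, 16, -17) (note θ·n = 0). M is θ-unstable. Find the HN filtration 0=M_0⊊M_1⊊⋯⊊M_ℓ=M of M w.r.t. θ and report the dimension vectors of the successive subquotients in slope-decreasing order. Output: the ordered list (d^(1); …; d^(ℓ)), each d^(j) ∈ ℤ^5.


Interval decomposition of M: I[1,1], I[1,5], I[4,4], I[4,5], I[5,5]^2.
HN type (ℓ=5): μ^(1)=27; μ^(2)=16; μ^(3)=-1/2; μ^(4)=-7/3; μ^(5)=-17

((1, 0, 0, 0, 0); (0, 0, 0, 1, 0); (0, 0, 0, 2, 2); (1, 1, 1, 0, 0); (0, 0, 0, 0, 2))


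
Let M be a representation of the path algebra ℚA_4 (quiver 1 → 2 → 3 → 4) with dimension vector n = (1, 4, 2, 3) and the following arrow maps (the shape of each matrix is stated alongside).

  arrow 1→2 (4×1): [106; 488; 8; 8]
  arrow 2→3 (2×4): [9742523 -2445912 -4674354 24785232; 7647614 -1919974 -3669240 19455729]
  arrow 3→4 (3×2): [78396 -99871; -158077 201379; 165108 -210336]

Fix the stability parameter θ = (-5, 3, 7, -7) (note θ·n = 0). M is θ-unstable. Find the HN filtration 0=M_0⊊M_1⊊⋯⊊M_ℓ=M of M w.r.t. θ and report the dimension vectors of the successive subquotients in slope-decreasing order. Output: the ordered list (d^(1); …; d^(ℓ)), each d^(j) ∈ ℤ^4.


Via rank(M_{q-1}∘⋯∘M_p): M ≅ I[1,4], I[2,2]^2, I[2,4], I[4,4].
μ_θ-semistable layers: μ^(1)=3; μ^(2)=1; μ^(3)=-5; μ^(4)=-7

((0, 2, 0, 0); (0, 2, 2, 2); (1, 0, 0, 0); (0, 0, 0, 1))


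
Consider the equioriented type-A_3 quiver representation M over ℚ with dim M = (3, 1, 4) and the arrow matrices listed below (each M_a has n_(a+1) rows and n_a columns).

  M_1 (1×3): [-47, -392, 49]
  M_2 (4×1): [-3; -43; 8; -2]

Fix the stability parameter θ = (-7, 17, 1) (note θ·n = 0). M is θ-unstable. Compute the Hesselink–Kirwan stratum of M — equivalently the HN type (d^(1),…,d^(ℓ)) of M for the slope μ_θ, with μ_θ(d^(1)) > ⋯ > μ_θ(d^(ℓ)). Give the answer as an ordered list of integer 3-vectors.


Interval decomposition of M: I[1,1]^2, I[1,3], I[3,3]^3.
HN type (ℓ=3): μ^(1)=9; μ^(2)=1; μ^(3)=-7

((0, 1, 1); (0, 0, 3); (3, 0, 0))


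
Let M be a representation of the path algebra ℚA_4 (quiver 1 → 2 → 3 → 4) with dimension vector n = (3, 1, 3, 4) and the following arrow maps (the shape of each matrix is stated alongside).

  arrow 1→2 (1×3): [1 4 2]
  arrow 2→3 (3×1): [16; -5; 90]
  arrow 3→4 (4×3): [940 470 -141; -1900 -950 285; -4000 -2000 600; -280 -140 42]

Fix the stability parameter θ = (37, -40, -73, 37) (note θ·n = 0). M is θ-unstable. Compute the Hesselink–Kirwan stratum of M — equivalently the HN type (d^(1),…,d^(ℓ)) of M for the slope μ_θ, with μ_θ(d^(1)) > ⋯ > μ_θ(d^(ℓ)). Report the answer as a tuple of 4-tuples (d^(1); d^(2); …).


Via rank(M_{q-1}∘⋯∘M_p): M ≅ I[1,1]^2, I[1,3], I[3,3], I[3,4], I[4,4]^3.
μ_θ-semistable layers: μ^(1)=37; μ^(2)=-76/3; μ^(3)=-73

((2, 0, 0, 4); (1, 1, 1, 0); (0, 0, 2, 0))


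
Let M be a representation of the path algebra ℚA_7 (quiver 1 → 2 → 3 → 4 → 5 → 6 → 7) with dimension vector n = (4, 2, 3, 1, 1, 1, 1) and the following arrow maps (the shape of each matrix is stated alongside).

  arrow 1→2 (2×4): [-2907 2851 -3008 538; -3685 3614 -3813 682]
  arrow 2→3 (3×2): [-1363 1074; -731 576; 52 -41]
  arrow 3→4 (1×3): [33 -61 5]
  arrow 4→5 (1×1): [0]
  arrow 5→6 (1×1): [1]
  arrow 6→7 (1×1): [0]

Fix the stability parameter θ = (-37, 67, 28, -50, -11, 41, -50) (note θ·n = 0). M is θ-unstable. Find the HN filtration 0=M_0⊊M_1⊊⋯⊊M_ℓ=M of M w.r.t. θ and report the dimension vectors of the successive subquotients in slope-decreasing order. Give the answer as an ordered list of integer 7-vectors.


Interval decomposition of M: I[1,1]^2, I[1,3], I[1,4], I[3,3], I[5,6], I[7,7].
HN type (ℓ=7): μ^(1)=95/2; μ^(2)=41; μ^(3)=28; μ^(4)=15; μ^(5)=-11; μ^(6)=-37; μ^(7)=-50

((0, 1, 1, 0, 0, 0, 0); (0, 0, 0, 0, 0, 1, 0); (0, 0, 1, 0, 0, 0, 0); (0, 1, 1, 1, 0, 0, 0); (0, 0, 0, 0, 1, 0, 0); (4, 0, 0, 0, 0, 0, 0); (0, 0, 0, 0, 0, 0, 1))


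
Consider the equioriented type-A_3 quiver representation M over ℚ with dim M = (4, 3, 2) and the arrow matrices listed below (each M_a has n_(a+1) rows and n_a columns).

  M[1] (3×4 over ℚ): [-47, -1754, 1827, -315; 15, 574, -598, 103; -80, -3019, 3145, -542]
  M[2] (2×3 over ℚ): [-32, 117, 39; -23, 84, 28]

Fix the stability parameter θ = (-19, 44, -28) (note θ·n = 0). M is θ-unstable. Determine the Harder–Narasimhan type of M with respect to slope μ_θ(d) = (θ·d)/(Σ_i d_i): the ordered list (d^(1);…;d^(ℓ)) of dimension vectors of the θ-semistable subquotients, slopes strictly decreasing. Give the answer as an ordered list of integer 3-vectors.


Via rank(M_{q-1}∘⋯∘M_p): M ≅ I[1,1], I[1,2], I[1,3]^2.
μ_θ-semistable layers: μ^(1)=44; μ^(2)=8; μ^(3)=-19

((0, 1, 0); (0, 2, 2); (4, 0, 0))


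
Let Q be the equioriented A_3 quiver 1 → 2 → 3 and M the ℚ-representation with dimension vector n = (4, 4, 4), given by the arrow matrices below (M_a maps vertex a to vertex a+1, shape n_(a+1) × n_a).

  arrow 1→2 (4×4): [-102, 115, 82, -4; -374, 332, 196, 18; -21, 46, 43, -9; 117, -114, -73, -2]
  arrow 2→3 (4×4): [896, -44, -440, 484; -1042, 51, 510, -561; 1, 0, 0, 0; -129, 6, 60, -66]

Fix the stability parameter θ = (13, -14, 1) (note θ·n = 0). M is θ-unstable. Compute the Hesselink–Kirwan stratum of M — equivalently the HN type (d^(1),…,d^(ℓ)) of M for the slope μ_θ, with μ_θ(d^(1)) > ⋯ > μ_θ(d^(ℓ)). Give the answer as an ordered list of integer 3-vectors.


Barcode: M ≅ I[1,2]^2, I[1,3]^2, I[3,3]^2. HN layers by μ_θ (2 steps, strictly decreasing):
  μ^(1)=1; μ^(2)=-1/2

((0, 0, 4); (4, 4, 0))


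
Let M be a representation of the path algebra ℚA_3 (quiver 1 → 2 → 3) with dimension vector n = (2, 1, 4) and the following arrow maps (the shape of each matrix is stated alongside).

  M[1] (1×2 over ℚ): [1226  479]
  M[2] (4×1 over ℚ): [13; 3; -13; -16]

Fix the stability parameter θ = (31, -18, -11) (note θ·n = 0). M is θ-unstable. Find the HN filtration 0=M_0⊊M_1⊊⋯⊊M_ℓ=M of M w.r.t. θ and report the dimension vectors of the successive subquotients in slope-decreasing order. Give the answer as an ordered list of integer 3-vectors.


Interval decomposition of M: I[1,1], I[1,3], I[3,3]^3.
HN type (ℓ=3): μ^(1)=31; μ^(2)=2/3; μ^(3)=-11

((1, 0, 0); (1, 1, 1); (0, 0, 3))


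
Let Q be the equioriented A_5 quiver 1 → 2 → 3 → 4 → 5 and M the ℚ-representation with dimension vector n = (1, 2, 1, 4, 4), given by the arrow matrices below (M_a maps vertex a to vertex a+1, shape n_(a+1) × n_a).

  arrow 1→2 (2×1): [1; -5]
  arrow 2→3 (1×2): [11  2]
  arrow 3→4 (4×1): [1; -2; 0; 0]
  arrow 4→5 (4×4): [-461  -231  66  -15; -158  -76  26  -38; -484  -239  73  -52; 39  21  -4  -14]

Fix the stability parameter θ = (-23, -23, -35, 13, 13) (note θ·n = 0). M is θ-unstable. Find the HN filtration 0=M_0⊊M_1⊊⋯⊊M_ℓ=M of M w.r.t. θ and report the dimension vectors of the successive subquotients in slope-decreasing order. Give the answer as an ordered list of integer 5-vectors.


Via rank(M_{q-1}∘⋯∘M_p): M ≅ I[1,5], I[2,2], I[4,4], I[4,5]^2, I[5,5].
μ_θ-semistable layers: μ^(1)=13; μ^(2)=-23; μ^(3)=-27

((0, 0, 0, 4, 4); (0, 1, 0, 0, 0); (1, 1, 1, 0, 0))


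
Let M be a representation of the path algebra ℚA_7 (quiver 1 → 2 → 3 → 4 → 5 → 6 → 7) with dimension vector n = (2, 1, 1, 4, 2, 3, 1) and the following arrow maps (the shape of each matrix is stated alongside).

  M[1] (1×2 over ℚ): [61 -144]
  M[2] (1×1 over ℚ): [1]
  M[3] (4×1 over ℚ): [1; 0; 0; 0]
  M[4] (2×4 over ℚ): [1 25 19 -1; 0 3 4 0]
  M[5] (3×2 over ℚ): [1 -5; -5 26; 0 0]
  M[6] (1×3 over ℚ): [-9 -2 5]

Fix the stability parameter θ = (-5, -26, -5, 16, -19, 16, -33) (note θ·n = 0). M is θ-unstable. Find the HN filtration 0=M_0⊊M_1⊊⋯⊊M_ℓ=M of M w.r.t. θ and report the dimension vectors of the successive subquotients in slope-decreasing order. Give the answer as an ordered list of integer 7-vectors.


Interval decomposition of M: I[1,1], I[1,7], I[4,4]^2, I[4,6], I[6,6].
HN type (ℓ=4): μ^(1)=16; μ^(2)=-3/2; μ^(3)=-5; μ^(4)=-31/2

((0, 0, 0, 2, 0, 2, 0); (0, 0, 0, 1, 1, 0, 0); (1, 0, 1, 1, 1, 1, 1); (1, 1, 0, 0, 0, 0, 0))


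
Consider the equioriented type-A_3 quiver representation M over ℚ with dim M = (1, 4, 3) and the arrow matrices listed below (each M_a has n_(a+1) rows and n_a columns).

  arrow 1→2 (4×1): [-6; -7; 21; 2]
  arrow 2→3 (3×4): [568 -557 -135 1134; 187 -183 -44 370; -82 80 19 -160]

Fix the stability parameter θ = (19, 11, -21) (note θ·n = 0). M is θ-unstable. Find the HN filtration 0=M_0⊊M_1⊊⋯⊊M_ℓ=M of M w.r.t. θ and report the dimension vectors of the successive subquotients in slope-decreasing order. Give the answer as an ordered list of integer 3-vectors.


Barcode: M ≅ I[1,3], I[2,2], I[2,3]^2. HN layers by μ_θ (3 steps, strictly decreasing):
  μ^(1)=11; μ^(2)=3; μ^(3)=-5

((0, 1, 0); (1, 1, 1); (0, 2, 2))


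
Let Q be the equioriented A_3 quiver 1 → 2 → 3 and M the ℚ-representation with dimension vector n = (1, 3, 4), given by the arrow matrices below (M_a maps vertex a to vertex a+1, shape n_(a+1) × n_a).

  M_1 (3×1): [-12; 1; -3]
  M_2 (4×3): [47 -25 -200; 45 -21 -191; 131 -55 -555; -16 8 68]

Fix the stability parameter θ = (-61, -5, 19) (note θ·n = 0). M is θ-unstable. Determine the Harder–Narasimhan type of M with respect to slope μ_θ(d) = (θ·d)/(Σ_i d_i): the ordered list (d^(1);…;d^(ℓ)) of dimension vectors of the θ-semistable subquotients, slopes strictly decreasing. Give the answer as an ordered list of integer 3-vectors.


Interval decomposition of M: I[1,3], I[2,2], I[2,3], I[3,3]^2.
HN type (ℓ=3): μ^(1)=19; μ^(2)=-5; μ^(3)=-61

((0, 0, 4); (0, 3, 0); (1, 0, 0))


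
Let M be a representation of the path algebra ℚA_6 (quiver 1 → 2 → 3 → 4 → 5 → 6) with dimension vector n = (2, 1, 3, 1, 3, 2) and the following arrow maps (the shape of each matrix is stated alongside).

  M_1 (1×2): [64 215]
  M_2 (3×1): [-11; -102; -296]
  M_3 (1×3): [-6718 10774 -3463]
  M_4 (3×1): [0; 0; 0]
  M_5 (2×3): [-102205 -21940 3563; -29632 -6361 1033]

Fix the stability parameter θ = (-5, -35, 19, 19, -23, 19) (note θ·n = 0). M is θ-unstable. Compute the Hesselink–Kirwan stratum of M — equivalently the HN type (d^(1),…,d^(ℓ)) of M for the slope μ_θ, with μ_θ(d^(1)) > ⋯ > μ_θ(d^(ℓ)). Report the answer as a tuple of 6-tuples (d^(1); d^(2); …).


Barcode: M ≅ I[1,1], I[1,4], I[3,3]^2, I[5,5], I[5,6]^2. HN layers by μ_θ (4 steps, strictly decreasing):
  μ^(1)=19; μ^(2)=-5; μ^(3)=-20; μ^(4)=-23

((0, 0, 3, 1, 0, 2); (1, 0, 0, 0, 0, 0); (1, 1, 0, 0, 0, 0); (0, 0, 0, 0, 3, 0))


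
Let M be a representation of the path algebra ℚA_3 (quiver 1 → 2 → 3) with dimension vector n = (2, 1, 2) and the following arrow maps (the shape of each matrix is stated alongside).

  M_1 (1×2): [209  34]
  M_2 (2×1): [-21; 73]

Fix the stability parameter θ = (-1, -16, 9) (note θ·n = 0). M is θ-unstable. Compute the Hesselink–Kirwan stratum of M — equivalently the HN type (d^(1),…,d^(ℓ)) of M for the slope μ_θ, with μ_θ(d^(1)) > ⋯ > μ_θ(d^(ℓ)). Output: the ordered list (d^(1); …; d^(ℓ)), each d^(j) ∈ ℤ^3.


Interval decomposition of M: I[1,1], I[1,3], I[3,3].
HN type (ℓ=3): μ^(1)=9; μ^(2)=-1; μ^(3)=-17/2

((0, 0, 2); (1, 0, 0); (1, 1, 0))


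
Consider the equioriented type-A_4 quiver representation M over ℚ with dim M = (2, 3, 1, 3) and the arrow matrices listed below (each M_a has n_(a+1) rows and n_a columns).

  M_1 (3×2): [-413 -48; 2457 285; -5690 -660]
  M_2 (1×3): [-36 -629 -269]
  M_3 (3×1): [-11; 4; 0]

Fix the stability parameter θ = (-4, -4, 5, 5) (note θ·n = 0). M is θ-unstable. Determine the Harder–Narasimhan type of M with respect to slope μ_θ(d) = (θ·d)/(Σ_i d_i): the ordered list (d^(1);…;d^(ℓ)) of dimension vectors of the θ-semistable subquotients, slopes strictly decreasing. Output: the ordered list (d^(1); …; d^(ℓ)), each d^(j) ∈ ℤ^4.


Barcode: M ≅ I[1,2], I[1,4], I[2,2], I[4,4]^2. HN layers by μ_θ (2 steps, strictly decreasing):
  μ^(1)=5; μ^(2)=-4

((0, 0, 1, 3); (2, 3, 0, 0))


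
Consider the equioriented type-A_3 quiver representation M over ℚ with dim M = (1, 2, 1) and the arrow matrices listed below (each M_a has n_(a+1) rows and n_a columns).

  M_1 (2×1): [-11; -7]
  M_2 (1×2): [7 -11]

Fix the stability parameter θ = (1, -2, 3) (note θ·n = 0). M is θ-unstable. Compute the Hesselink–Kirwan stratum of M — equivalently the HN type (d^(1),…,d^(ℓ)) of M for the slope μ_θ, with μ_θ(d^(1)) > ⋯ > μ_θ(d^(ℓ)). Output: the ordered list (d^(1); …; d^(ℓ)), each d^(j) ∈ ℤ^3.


Via rank(M_{q-1}∘⋯∘M_p): M ≅ I[1,2], I[2,3].
μ_θ-semistable layers: μ^(1)=3; μ^(2)=-1/2; μ^(3)=-2

((0, 0, 1); (1, 1, 0); (0, 1, 0))


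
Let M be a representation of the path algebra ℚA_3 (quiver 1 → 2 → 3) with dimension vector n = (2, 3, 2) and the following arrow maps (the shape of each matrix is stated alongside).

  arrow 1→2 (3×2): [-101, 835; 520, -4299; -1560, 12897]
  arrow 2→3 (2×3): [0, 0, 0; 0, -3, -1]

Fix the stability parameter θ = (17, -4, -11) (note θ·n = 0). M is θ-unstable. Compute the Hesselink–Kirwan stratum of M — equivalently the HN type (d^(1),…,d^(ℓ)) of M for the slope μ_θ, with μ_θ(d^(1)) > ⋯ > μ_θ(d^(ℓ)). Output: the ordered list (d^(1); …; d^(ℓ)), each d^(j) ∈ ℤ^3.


Via rank(M_{q-1}∘⋯∘M_p): M ≅ I[1,2]^2, I[2,3], I[3,3].
μ_θ-semistable layers: μ^(1)=13/2; μ^(2)=-15/2; μ^(3)=-11

((2, 2, 0); (0, 1, 1); (0, 0, 1))


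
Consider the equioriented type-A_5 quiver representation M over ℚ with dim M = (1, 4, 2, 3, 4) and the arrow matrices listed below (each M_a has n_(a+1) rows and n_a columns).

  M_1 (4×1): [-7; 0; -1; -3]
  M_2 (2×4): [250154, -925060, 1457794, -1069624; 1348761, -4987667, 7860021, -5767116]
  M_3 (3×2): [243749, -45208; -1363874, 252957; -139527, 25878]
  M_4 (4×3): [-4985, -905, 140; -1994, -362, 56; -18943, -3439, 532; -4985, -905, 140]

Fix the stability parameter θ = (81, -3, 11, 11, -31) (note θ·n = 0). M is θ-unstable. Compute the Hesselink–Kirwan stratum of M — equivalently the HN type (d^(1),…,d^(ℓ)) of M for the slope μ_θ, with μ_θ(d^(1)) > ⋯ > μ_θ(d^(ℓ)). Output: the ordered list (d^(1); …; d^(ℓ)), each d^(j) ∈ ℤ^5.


Interval decomposition of M: I[1,2], I[2,2], I[2,4], I[2,5], I[4,4], I[5,5]^3.
HN type (ℓ=4): μ^(1)=39; μ^(2)=11; μ^(3)=-3; μ^(4)=-31

((1, 1, 0, 0, 0); (0, 0, 1, 2, 0); (0, 3, 1, 1, 1); (0, 0, 0, 0, 3))


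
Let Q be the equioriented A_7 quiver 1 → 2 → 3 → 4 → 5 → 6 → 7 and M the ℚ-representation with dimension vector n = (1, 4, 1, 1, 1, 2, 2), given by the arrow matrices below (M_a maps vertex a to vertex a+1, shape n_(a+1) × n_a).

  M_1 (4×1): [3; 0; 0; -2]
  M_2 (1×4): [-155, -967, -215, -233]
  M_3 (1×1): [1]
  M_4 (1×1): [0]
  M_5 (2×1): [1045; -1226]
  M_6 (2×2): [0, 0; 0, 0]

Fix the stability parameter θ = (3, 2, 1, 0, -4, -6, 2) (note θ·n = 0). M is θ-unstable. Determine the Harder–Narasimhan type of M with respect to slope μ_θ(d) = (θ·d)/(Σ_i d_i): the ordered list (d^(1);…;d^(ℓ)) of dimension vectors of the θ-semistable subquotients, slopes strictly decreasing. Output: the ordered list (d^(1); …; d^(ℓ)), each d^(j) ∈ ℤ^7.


Via rank(M_{q-1}∘⋯∘M_p): M ≅ I[1,4], I[2,2]^3, I[5,6], I[6,6], I[7,7]^2.
μ_θ-semistable layers: μ^(1)=2; μ^(2)=3/2; μ^(3)=-5; μ^(4)=-6

((0, 3, 0, 0, 0, 0, 2); (1, 1, 1, 1, 0, 0, 0); (0, 0, 0, 0, 1, 1, 0); (0, 0, 0, 0, 0, 1, 0))


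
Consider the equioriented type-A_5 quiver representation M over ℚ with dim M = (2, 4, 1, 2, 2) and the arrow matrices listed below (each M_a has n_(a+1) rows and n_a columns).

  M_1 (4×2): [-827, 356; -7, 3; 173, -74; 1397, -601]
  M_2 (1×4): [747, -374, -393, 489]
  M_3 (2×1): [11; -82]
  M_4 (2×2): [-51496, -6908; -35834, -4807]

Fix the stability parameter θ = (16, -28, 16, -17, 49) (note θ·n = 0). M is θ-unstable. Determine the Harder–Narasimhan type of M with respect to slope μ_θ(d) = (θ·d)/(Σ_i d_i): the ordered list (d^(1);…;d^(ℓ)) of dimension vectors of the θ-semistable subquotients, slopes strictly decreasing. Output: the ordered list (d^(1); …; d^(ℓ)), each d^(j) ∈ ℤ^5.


Barcode: M ≅ I[1,2], I[1,4], I[2,2]^2, I[4,5], I[5,5]. HN layers by μ_θ (5 steps, strictly decreasing):
  μ^(1)=49; μ^(2)=-1/2; μ^(3)=-6; μ^(4)=-17; μ^(5)=-28

((0, 0, 0, 0, 2); (0, 0, 1, 1, 0); (2, 2, 0, 0, 0); (0, 0, 0, 1, 0); (0, 2, 0, 0, 0))


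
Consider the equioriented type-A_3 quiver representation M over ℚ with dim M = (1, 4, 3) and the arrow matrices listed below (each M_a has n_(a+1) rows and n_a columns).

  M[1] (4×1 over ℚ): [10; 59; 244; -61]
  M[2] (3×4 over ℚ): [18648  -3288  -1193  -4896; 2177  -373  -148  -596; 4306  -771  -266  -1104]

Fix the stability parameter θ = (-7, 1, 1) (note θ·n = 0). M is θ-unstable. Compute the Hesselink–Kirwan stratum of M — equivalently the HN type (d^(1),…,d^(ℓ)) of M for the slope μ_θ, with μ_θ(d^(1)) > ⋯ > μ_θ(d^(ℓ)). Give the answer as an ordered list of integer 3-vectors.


Barcode: M ≅ I[1,3], I[2,2], I[2,3]^2. HN layers by μ_θ (2 steps, strictly decreasing):
  μ^(1)=1; μ^(2)=-7

((0, 4, 3); (1, 0, 0))


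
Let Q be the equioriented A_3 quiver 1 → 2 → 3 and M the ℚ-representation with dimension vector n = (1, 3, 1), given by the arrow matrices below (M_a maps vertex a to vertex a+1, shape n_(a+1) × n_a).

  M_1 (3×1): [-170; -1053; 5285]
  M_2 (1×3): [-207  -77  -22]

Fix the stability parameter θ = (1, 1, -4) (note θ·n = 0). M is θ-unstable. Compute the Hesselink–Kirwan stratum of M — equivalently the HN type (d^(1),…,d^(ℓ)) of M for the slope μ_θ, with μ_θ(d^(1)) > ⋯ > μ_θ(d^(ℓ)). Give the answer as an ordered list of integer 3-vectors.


Via rank(M_{q-1}∘⋯∘M_p): M ≅ I[1,3], I[2,2]^2.
μ_θ-semistable layers: μ^(1)=1; μ^(2)=-2/3

((0, 2, 0); (1, 1, 1))


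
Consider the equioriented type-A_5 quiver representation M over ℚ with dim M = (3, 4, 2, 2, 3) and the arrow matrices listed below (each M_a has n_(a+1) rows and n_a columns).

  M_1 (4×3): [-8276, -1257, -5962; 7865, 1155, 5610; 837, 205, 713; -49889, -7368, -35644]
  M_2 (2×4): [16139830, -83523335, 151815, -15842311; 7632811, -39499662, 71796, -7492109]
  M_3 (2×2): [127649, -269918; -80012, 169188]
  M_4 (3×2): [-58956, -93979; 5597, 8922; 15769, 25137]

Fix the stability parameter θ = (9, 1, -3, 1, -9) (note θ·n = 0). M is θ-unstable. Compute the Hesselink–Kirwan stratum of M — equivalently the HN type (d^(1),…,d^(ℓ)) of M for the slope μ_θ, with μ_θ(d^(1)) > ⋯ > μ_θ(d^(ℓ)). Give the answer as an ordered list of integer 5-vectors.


Interval decomposition of M: I[1,2], I[1,5]^2, I[2,2], I[5,5].
HN type (ℓ=4): μ^(1)=5; μ^(2)=1; μ^(3)=-1/5; μ^(4)=-9

((1, 1, 0, 0, 0); (0, 1, 0, 0, 0); (2, 2, 2, 2, 2); (0, 0, 0, 0, 1))


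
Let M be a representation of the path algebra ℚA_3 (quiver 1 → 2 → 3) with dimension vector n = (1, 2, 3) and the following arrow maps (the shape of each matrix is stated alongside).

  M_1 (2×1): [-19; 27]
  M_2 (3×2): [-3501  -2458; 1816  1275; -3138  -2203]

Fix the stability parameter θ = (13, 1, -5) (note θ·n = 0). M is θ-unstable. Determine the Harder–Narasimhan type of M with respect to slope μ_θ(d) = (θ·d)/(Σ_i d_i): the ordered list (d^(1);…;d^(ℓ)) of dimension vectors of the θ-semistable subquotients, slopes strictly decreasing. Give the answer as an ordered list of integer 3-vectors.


Via rank(M_{q-1}∘⋯∘M_p): M ≅ I[1,3], I[2,3], I[3,3].
μ_θ-semistable layers: μ^(1)=3; μ^(2)=-2; μ^(3)=-5

((1, 1, 1); (0, 1, 1); (0, 0, 1))


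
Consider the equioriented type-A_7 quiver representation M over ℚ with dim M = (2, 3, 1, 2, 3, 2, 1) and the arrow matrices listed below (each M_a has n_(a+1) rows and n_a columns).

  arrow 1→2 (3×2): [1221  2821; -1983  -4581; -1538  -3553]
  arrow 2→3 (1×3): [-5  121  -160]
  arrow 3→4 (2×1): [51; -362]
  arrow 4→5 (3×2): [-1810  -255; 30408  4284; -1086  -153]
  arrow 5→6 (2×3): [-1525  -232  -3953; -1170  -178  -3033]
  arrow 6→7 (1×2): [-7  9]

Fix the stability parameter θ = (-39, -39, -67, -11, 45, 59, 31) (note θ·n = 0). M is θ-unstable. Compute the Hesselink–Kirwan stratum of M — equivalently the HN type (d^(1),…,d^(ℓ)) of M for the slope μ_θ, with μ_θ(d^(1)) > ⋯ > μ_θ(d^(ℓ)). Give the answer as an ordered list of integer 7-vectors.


Interval decomposition of M: I[1,2], I[1,4], I[2,2], I[4,7], I[5,5], I[5,6].
HN type (ℓ=5): μ^(1)=59; μ^(2)=45; μ^(3)=-11; μ^(4)=-39; μ^(5)=-145/3

((0, 0, 0, 0, 0, 1, 0); (0, 0, 0, 0, 3, 1, 1); (0, 0, 0, 2, 0, 0, 0); (1, 2, 0, 0, 0, 0, 0); (1, 1, 1, 0, 0, 0, 0))


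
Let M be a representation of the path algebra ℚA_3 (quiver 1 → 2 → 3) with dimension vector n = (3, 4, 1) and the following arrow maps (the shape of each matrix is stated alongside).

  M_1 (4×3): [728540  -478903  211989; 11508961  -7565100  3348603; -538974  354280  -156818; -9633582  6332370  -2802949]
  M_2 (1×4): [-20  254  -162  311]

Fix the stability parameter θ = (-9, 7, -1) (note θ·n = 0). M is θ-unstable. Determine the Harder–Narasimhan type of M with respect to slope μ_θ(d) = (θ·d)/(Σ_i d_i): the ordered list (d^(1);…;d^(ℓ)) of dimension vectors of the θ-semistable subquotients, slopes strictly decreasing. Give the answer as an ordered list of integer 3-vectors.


Via rank(M_{q-1}∘⋯∘M_p): M ≅ I[1,2]^2, I[1,3], I[2,2].
μ_θ-semistable layers: μ^(1)=7; μ^(2)=3; μ^(3)=-9

((0, 3, 0); (0, 1, 1); (3, 0, 0))
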